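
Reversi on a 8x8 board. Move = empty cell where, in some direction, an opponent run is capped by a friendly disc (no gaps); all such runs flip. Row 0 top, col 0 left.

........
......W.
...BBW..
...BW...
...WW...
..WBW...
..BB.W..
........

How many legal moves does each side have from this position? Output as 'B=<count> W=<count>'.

-- B to move --
(0,5): no bracket -> illegal
(0,6): no bracket -> illegal
(0,7): no bracket -> illegal
(1,4): no bracket -> illegal
(1,5): no bracket -> illegal
(1,7): no bracket -> illegal
(2,6): flips 1 -> legal
(2,7): no bracket -> illegal
(3,2): no bracket -> illegal
(3,5): flips 2 -> legal
(3,6): no bracket -> illegal
(4,1): flips 1 -> legal
(4,2): flips 1 -> legal
(4,5): flips 2 -> legal
(5,1): flips 1 -> legal
(5,5): flips 2 -> legal
(5,6): no bracket -> illegal
(6,1): no bracket -> illegal
(6,4): flips 3 -> legal
(6,6): no bracket -> illegal
(7,4): no bracket -> illegal
(7,5): no bracket -> illegal
(7,6): no bracket -> illegal
B mobility = 8
-- W to move --
(1,2): flips 1 -> legal
(1,3): flips 2 -> legal
(1,4): flips 1 -> legal
(1,5): no bracket -> illegal
(2,2): flips 3 -> legal
(3,2): flips 1 -> legal
(3,5): no bracket -> illegal
(4,2): no bracket -> illegal
(5,1): no bracket -> illegal
(6,1): no bracket -> illegal
(6,4): no bracket -> illegal
(7,1): flips 2 -> legal
(7,2): flips 2 -> legal
(7,3): flips 2 -> legal
(7,4): flips 1 -> legal
W mobility = 9

Answer: B=8 W=9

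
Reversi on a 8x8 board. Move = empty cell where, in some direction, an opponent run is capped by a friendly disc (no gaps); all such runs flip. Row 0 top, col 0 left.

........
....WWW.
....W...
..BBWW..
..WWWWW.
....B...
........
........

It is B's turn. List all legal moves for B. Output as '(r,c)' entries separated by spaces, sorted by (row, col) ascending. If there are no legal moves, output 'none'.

Answer: (0,4) (0,6) (3,6) (5,1) (5,2) (5,3) (5,5)

Derivation:
(0,3): no bracket -> illegal
(0,4): flips 4 -> legal
(0,5): no bracket -> illegal
(0,6): flips 2 -> legal
(0,7): no bracket -> illegal
(1,3): no bracket -> illegal
(1,7): no bracket -> illegal
(2,3): no bracket -> illegal
(2,5): no bracket -> illegal
(2,6): no bracket -> illegal
(2,7): no bracket -> illegal
(3,1): no bracket -> illegal
(3,6): flips 3 -> legal
(3,7): no bracket -> illegal
(4,1): no bracket -> illegal
(4,7): no bracket -> illegal
(5,1): flips 1 -> legal
(5,2): flips 1 -> legal
(5,3): flips 1 -> legal
(5,5): flips 1 -> legal
(5,6): no bracket -> illegal
(5,7): no bracket -> illegal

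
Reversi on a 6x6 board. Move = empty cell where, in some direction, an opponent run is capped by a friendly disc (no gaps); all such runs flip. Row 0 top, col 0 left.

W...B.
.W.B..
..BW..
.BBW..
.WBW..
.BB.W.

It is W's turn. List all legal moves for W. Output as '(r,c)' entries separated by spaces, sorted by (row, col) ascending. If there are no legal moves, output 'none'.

(0,2): no bracket -> illegal
(0,3): flips 1 -> legal
(0,5): no bracket -> illegal
(1,2): no bracket -> illegal
(1,4): no bracket -> illegal
(1,5): no bracket -> illegal
(2,0): no bracket -> illegal
(2,1): flips 3 -> legal
(2,4): no bracket -> illegal
(3,0): flips 2 -> legal
(4,0): no bracket -> illegal
(5,0): no bracket -> illegal
(5,3): no bracket -> illegal

Answer: (0,3) (2,1) (3,0)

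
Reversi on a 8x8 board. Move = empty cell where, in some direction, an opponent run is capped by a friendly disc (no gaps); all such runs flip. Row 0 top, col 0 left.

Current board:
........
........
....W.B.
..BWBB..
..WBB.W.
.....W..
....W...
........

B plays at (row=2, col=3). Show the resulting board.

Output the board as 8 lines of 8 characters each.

Place B at (2,3); scan 8 dirs for brackets.
Dir NW: first cell '.' (not opp) -> no flip
Dir N: first cell '.' (not opp) -> no flip
Dir NE: first cell '.' (not opp) -> no flip
Dir W: first cell '.' (not opp) -> no flip
Dir E: opp run (2,4), next='.' -> no flip
Dir SW: first cell 'B' (not opp) -> no flip
Dir S: opp run (3,3) capped by B -> flip
Dir SE: first cell 'B' (not opp) -> no flip
All flips: (3,3)

Answer: ........
........
...BW.B.
..BBBB..
..WBB.W.
.....W..
....W...
........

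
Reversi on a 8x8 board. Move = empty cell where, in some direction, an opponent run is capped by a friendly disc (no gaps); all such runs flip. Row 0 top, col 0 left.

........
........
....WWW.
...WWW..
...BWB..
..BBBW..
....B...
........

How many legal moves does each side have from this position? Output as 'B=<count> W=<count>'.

-- B to move --
(1,3): no bracket -> illegal
(1,4): flips 3 -> legal
(1,5): flips 2 -> legal
(1,6): flips 2 -> legal
(1,7): flips 3 -> legal
(2,2): no bracket -> illegal
(2,3): flips 2 -> legal
(2,7): no bracket -> illegal
(3,2): no bracket -> illegal
(3,6): no bracket -> illegal
(3,7): no bracket -> illegal
(4,2): no bracket -> illegal
(4,6): flips 1 -> legal
(5,6): flips 1 -> legal
(6,5): flips 1 -> legal
(6,6): no bracket -> illegal
B mobility = 8
-- W to move --
(3,2): no bracket -> illegal
(3,6): no bracket -> illegal
(4,1): no bracket -> illegal
(4,2): flips 1 -> legal
(4,6): flips 1 -> legal
(5,1): flips 3 -> legal
(5,6): flips 1 -> legal
(6,1): flips 2 -> legal
(6,2): flips 1 -> legal
(6,3): flips 2 -> legal
(6,5): no bracket -> illegal
(7,3): flips 1 -> legal
(7,4): flips 2 -> legal
(7,5): no bracket -> illegal
W mobility = 9

Answer: B=8 W=9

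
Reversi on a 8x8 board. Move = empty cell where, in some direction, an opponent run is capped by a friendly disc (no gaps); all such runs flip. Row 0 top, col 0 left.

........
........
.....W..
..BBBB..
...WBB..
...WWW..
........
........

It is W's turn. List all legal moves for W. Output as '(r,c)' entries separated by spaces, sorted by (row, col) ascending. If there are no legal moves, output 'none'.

Answer: (2,1) (2,2) (2,3) (2,4) (2,6) (3,6) (4,6)

Derivation:
(2,1): flips 1 -> legal
(2,2): flips 2 -> legal
(2,3): flips 1 -> legal
(2,4): flips 2 -> legal
(2,6): flips 2 -> legal
(3,1): no bracket -> illegal
(3,6): flips 1 -> legal
(4,1): no bracket -> illegal
(4,2): no bracket -> illegal
(4,6): flips 2 -> legal
(5,6): no bracket -> illegal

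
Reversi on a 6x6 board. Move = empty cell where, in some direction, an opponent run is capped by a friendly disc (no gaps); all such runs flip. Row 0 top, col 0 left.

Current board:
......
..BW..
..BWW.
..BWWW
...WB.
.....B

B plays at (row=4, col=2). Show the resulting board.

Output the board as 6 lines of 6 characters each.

Answer: ......
..BW..
..BWW.
..BWWW
..BBB.
.....B

Derivation:
Place B at (4,2); scan 8 dirs for brackets.
Dir NW: first cell '.' (not opp) -> no flip
Dir N: first cell 'B' (not opp) -> no flip
Dir NE: opp run (3,3) (2,4), next='.' -> no flip
Dir W: first cell '.' (not opp) -> no flip
Dir E: opp run (4,3) capped by B -> flip
Dir SW: first cell '.' (not opp) -> no flip
Dir S: first cell '.' (not opp) -> no flip
Dir SE: first cell '.' (not opp) -> no flip
All flips: (4,3)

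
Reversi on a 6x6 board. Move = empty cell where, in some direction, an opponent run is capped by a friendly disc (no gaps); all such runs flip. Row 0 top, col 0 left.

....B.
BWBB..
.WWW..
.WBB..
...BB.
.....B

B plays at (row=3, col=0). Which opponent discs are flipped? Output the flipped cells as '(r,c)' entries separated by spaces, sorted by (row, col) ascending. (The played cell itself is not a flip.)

Answer: (2,1) (3,1)

Derivation:
Dir NW: edge -> no flip
Dir N: first cell '.' (not opp) -> no flip
Dir NE: opp run (2,1) capped by B -> flip
Dir W: edge -> no flip
Dir E: opp run (3,1) capped by B -> flip
Dir SW: edge -> no flip
Dir S: first cell '.' (not opp) -> no flip
Dir SE: first cell '.' (not opp) -> no flip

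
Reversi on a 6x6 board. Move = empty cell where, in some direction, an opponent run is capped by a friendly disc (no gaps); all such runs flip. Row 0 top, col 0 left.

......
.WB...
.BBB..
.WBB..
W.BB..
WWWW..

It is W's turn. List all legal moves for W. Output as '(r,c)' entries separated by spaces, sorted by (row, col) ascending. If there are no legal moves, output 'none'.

(0,1): no bracket -> illegal
(0,2): flips 4 -> legal
(0,3): no bracket -> illegal
(1,0): no bracket -> illegal
(1,3): flips 5 -> legal
(1,4): no bracket -> illegal
(2,0): no bracket -> illegal
(2,4): flips 2 -> legal
(3,0): no bracket -> illegal
(3,4): flips 3 -> legal
(4,1): no bracket -> illegal
(4,4): flips 2 -> legal
(5,4): no bracket -> illegal

Answer: (0,2) (1,3) (2,4) (3,4) (4,4)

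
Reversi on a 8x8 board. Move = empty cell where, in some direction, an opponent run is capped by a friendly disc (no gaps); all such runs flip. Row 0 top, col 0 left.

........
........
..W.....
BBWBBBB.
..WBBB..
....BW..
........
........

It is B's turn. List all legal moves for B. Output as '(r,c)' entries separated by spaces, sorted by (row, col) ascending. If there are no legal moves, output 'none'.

Answer: (1,1) (1,3) (2,1) (4,1) (5,1) (5,3) (5,6) (6,5) (6,6)

Derivation:
(1,1): flips 1 -> legal
(1,2): no bracket -> illegal
(1,3): flips 1 -> legal
(2,1): flips 1 -> legal
(2,3): no bracket -> illegal
(4,1): flips 1 -> legal
(4,6): no bracket -> illegal
(5,1): flips 1 -> legal
(5,2): no bracket -> illegal
(5,3): flips 1 -> legal
(5,6): flips 1 -> legal
(6,4): no bracket -> illegal
(6,5): flips 1 -> legal
(6,6): flips 1 -> legal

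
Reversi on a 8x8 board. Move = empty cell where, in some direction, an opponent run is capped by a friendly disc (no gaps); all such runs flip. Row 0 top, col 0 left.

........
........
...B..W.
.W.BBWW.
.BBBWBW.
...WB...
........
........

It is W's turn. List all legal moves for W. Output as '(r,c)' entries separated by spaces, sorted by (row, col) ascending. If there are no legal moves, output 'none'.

Answer: (1,3) (2,2) (2,4) (3,2) (4,0) (5,1) (5,5) (6,3) (6,4)

Derivation:
(1,2): no bracket -> illegal
(1,3): flips 3 -> legal
(1,4): no bracket -> illegal
(2,2): flips 1 -> legal
(2,4): flips 1 -> legal
(2,5): no bracket -> illegal
(3,0): no bracket -> illegal
(3,2): flips 2 -> legal
(4,0): flips 3 -> legal
(5,0): no bracket -> illegal
(5,1): flips 1 -> legal
(5,2): no bracket -> illegal
(5,5): flips 2 -> legal
(5,6): no bracket -> illegal
(6,3): flips 2 -> legal
(6,4): flips 1 -> legal
(6,5): no bracket -> illegal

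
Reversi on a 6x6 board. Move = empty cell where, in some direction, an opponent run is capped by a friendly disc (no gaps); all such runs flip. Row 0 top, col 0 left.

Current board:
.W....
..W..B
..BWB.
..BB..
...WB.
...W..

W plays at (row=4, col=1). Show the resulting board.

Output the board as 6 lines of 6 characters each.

Place W at (4,1); scan 8 dirs for brackets.
Dir NW: first cell '.' (not opp) -> no flip
Dir N: first cell '.' (not opp) -> no flip
Dir NE: opp run (3,2) capped by W -> flip
Dir W: first cell '.' (not opp) -> no flip
Dir E: first cell '.' (not opp) -> no flip
Dir SW: first cell '.' (not opp) -> no flip
Dir S: first cell '.' (not opp) -> no flip
Dir SE: first cell '.' (not opp) -> no flip
All flips: (3,2)

Answer: .W....
..W..B
..BWB.
..WB..
.W.WB.
...W..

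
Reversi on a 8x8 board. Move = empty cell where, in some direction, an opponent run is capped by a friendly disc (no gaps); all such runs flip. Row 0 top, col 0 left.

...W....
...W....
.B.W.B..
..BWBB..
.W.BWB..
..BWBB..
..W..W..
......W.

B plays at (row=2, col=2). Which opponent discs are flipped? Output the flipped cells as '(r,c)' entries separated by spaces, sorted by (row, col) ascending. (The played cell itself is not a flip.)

Answer: (3,3) (4,4)

Derivation:
Dir NW: first cell '.' (not opp) -> no flip
Dir N: first cell '.' (not opp) -> no flip
Dir NE: opp run (1,3), next='.' -> no flip
Dir W: first cell 'B' (not opp) -> no flip
Dir E: opp run (2,3), next='.' -> no flip
Dir SW: first cell '.' (not opp) -> no flip
Dir S: first cell 'B' (not opp) -> no flip
Dir SE: opp run (3,3) (4,4) capped by B -> flip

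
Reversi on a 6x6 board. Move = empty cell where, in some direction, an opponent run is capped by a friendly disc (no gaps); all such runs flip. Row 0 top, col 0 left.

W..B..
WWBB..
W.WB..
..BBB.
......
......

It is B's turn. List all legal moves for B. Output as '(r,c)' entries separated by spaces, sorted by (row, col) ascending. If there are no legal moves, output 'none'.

(0,1): no bracket -> illegal
(0,2): no bracket -> illegal
(2,1): flips 1 -> legal
(3,0): no bracket -> illegal
(3,1): flips 1 -> legal

Answer: (2,1) (3,1)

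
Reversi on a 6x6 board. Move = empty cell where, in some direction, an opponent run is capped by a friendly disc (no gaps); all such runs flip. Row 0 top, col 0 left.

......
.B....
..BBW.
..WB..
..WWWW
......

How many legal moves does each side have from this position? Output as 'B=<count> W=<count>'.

-- B to move --
(1,3): no bracket -> illegal
(1,4): no bracket -> illegal
(1,5): flips 1 -> legal
(2,1): no bracket -> illegal
(2,5): flips 1 -> legal
(3,1): flips 1 -> legal
(3,4): no bracket -> illegal
(3,5): no bracket -> illegal
(4,1): flips 1 -> legal
(5,1): flips 1 -> legal
(5,2): flips 2 -> legal
(5,3): flips 1 -> legal
(5,4): no bracket -> illegal
(5,5): flips 1 -> legal
B mobility = 8
-- W to move --
(0,0): flips 3 -> legal
(0,1): no bracket -> illegal
(0,2): no bracket -> illegal
(1,0): no bracket -> illegal
(1,2): flips 1 -> legal
(1,3): flips 2 -> legal
(1,4): flips 1 -> legal
(2,0): no bracket -> illegal
(2,1): flips 2 -> legal
(3,1): no bracket -> illegal
(3,4): flips 1 -> legal
W mobility = 6

Answer: B=8 W=6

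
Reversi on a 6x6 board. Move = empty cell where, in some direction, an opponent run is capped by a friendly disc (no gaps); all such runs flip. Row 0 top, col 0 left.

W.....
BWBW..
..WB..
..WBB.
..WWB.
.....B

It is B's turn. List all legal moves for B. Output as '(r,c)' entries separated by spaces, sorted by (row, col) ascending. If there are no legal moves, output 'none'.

(0,1): no bracket -> illegal
(0,2): no bracket -> illegal
(0,3): flips 1 -> legal
(0,4): no bracket -> illegal
(1,4): flips 1 -> legal
(2,0): no bracket -> illegal
(2,1): flips 1 -> legal
(2,4): no bracket -> illegal
(3,1): flips 1 -> legal
(4,1): flips 3 -> legal
(5,1): flips 1 -> legal
(5,2): flips 4 -> legal
(5,3): flips 1 -> legal
(5,4): no bracket -> illegal

Answer: (0,3) (1,4) (2,1) (3,1) (4,1) (5,1) (5,2) (5,3)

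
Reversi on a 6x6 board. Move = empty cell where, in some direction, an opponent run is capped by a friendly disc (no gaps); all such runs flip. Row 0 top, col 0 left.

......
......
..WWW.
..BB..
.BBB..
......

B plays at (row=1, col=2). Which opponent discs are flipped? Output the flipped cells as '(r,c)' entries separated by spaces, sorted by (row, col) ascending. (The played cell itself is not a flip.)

Dir NW: first cell '.' (not opp) -> no flip
Dir N: first cell '.' (not opp) -> no flip
Dir NE: first cell '.' (not opp) -> no flip
Dir W: first cell '.' (not opp) -> no flip
Dir E: first cell '.' (not opp) -> no flip
Dir SW: first cell '.' (not opp) -> no flip
Dir S: opp run (2,2) capped by B -> flip
Dir SE: opp run (2,3), next='.' -> no flip

Answer: (2,2)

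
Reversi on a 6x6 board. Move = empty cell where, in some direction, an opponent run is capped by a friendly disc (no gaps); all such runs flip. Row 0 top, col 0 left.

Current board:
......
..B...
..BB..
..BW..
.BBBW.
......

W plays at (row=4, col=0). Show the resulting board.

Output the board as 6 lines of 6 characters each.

Answer: ......
..B...
..BB..
..BW..
WWWWW.
......

Derivation:
Place W at (4,0); scan 8 dirs for brackets.
Dir NW: edge -> no flip
Dir N: first cell '.' (not opp) -> no flip
Dir NE: first cell '.' (not opp) -> no flip
Dir W: edge -> no flip
Dir E: opp run (4,1) (4,2) (4,3) capped by W -> flip
Dir SW: edge -> no flip
Dir S: first cell '.' (not opp) -> no flip
Dir SE: first cell '.' (not opp) -> no flip
All flips: (4,1) (4,2) (4,3)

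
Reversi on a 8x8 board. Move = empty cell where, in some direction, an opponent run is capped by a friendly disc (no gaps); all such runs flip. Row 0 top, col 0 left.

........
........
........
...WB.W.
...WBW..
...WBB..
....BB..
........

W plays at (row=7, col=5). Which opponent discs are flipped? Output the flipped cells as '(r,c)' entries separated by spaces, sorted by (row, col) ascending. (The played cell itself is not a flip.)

Dir NW: opp run (6,4) capped by W -> flip
Dir N: opp run (6,5) (5,5) capped by W -> flip
Dir NE: first cell '.' (not opp) -> no flip
Dir W: first cell '.' (not opp) -> no flip
Dir E: first cell '.' (not opp) -> no flip
Dir SW: edge -> no flip
Dir S: edge -> no flip
Dir SE: edge -> no flip

Answer: (5,5) (6,4) (6,5)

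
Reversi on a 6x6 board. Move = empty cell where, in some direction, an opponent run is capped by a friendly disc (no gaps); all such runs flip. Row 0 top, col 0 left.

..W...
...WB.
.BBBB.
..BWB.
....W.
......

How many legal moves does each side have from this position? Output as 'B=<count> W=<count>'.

-- B to move --
(0,1): no bracket -> illegal
(0,3): flips 1 -> legal
(0,4): flips 1 -> legal
(1,1): no bracket -> illegal
(1,2): flips 1 -> legal
(3,5): no bracket -> illegal
(4,2): flips 1 -> legal
(4,3): flips 1 -> legal
(4,5): no bracket -> illegal
(5,3): no bracket -> illegal
(5,4): flips 1 -> legal
(5,5): flips 2 -> legal
B mobility = 7
-- W to move --
(0,3): no bracket -> illegal
(0,4): flips 3 -> legal
(0,5): no bracket -> illegal
(1,0): no bracket -> illegal
(1,1): flips 1 -> legal
(1,2): no bracket -> illegal
(1,5): flips 2 -> legal
(2,0): no bracket -> illegal
(2,5): no bracket -> illegal
(3,0): no bracket -> illegal
(3,1): flips 2 -> legal
(3,5): flips 2 -> legal
(4,1): no bracket -> illegal
(4,2): no bracket -> illegal
(4,3): no bracket -> illegal
(4,5): no bracket -> illegal
W mobility = 5

Answer: B=7 W=5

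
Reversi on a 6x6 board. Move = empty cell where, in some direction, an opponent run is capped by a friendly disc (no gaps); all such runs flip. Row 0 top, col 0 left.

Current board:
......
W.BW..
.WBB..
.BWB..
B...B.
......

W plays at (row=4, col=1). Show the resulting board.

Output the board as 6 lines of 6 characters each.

Answer: ......
W.BW..
.WBB..
.WWB..
BW..B.
......

Derivation:
Place W at (4,1); scan 8 dirs for brackets.
Dir NW: first cell '.' (not opp) -> no flip
Dir N: opp run (3,1) capped by W -> flip
Dir NE: first cell 'W' (not opp) -> no flip
Dir W: opp run (4,0), next=edge -> no flip
Dir E: first cell '.' (not opp) -> no flip
Dir SW: first cell '.' (not opp) -> no flip
Dir S: first cell '.' (not opp) -> no flip
Dir SE: first cell '.' (not opp) -> no flip
All flips: (3,1)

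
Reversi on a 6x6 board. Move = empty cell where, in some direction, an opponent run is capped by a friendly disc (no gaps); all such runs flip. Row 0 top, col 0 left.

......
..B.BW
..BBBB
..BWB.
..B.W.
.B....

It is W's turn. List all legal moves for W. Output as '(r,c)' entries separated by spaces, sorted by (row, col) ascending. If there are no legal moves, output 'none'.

Answer: (0,4) (1,1) (1,3) (3,1) (3,5)

Derivation:
(0,1): no bracket -> illegal
(0,2): no bracket -> illegal
(0,3): no bracket -> illegal
(0,4): flips 3 -> legal
(0,5): no bracket -> illegal
(1,1): flips 1 -> legal
(1,3): flips 2 -> legal
(2,1): no bracket -> illegal
(3,1): flips 1 -> legal
(3,5): flips 2 -> legal
(4,0): no bracket -> illegal
(4,1): no bracket -> illegal
(4,3): no bracket -> illegal
(4,5): no bracket -> illegal
(5,0): no bracket -> illegal
(5,2): no bracket -> illegal
(5,3): no bracket -> illegal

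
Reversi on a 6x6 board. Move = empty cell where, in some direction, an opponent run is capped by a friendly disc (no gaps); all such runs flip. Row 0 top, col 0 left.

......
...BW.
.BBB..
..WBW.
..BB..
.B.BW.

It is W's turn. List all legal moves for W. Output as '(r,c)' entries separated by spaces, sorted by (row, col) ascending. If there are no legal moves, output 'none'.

Answer: (1,0) (1,2) (5,2)

Derivation:
(0,2): no bracket -> illegal
(0,3): no bracket -> illegal
(0,4): no bracket -> illegal
(1,0): flips 1 -> legal
(1,1): no bracket -> illegal
(1,2): flips 3 -> legal
(2,0): no bracket -> illegal
(2,4): no bracket -> illegal
(3,0): no bracket -> illegal
(3,1): no bracket -> illegal
(4,0): no bracket -> illegal
(4,1): no bracket -> illegal
(4,4): no bracket -> illegal
(5,0): no bracket -> illegal
(5,2): flips 3 -> legal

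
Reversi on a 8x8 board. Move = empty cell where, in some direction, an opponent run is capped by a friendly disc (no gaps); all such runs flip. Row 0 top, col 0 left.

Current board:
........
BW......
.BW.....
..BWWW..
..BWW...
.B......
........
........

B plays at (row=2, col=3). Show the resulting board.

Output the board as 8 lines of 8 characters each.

Place B at (2,3); scan 8 dirs for brackets.
Dir NW: first cell '.' (not opp) -> no flip
Dir N: first cell '.' (not opp) -> no flip
Dir NE: first cell '.' (not opp) -> no flip
Dir W: opp run (2,2) capped by B -> flip
Dir E: first cell '.' (not opp) -> no flip
Dir SW: first cell 'B' (not opp) -> no flip
Dir S: opp run (3,3) (4,3), next='.' -> no flip
Dir SE: opp run (3,4), next='.' -> no flip
All flips: (2,2)

Answer: ........
BW......
.BBB....
..BWWW..
..BWW...
.B......
........
........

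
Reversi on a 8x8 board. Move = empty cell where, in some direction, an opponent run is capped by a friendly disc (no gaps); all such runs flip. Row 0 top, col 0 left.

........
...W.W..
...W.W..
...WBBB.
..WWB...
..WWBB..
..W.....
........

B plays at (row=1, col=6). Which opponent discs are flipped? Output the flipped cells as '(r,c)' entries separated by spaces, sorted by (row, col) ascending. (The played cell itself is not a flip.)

Answer: (2,5)

Derivation:
Dir NW: first cell '.' (not opp) -> no flip
Dir N: first cell '.' (not opp) -> no flip
Dir NE: first cell '.' (not opp) -> no flip
Dir W: opp run (1,5), next='.' -> no flip
Dir E: first cell '.' (not opp) -> no flip
Dir SW: opp run (2,5) capped by B -> flip
Dir S: first cell '.' (not opp) -> no flip
Dir SE: first cell '.' (not opp) -> no flip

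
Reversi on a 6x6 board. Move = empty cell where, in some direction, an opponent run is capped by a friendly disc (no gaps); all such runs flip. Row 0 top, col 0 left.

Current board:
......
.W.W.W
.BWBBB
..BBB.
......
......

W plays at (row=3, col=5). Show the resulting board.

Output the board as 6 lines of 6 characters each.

Answer: ......
.W.W.W
.BWBWW
..BBBW
......
......

Derivation:
Place W at (3,5); scan 8 dirs for brackets.
Dir NW: opp run (2,4) capped by W -> flip
Dir N: opp run (2,5) capped by W -> flip
Dir NE: edge -> no flip
Dir W: opp run (3,4) (3,3) (3,2), next='.' -> no flip
Dir E: edge -> no flip
Dir SW: first cell '.' (not opp) -> no flip
Dir S: first cell '.' (not opp) -> no flip
Dir SE: edge -> no flip
All flips: (2,4) (2,5)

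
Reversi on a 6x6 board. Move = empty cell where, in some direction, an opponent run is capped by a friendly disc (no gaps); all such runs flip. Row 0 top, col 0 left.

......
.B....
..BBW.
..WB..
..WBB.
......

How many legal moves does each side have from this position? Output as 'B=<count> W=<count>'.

-- B to move --
(1,3): no bracket -> illegal
(1,4): no bracket -> illegal
(1,5): flips 1 -> legal
(2,1): flips 1 -> legal
(2,5): flips 1 -> legal
(3,1): flips 1 -> legal
(3,4): no bracket -> illegal
(3,5): no bracket -> illegal
(4,1): flips 2 -> legal
(5,1): flips 1 -> legal
(5,2): flips 2 -> legal
(5,3): no bracket -> illegal
B mobility = 7
-- W to move --
(0,0): no bracket -> illegal
(0,1): no bracket -> illegal
(0,2): no bracket -> illegal
(1,0): no bracket -> illegal
(1,2): flips 1 -> legal
(1,3): no bracket -> illegal
(1,4): flips 1 -> legal
(2,0): no bracket -> illegal
(2,1): flips 2 -> legal
(3,1): no bracket -> illegal
(3,4): flips 1 -> legal
(3,5): no bracket -> illegal
(4,5): flips 2 -> legal
(5,2): no bracket -> illegal
(5,3): no bracket -> illegal
(5,4): flips 1 -> legal
(5,5): no bracket -> illegal
W mobility = 6

Answer: B=7 W=6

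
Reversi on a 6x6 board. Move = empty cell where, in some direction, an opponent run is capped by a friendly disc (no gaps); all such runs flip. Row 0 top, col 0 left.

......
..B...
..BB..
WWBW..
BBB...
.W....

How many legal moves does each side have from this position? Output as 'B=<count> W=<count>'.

-- B to move --
(2,0): flips 2 -> legal
(2,1): flips 1 -> legal
(2,4): flips 1 -> legal
(3,4): flips 1 -> legal
(4,3): flips 1 -> legal
(4,4): flips 1 -> legal
(5,0): no bracket -> illegal
(5,2): no bracket -> illegal
B mobility = 6
-- W to move --
(0,1): no bracket -> illegal
(0,2): no bracket -> illegal
(0,3): no bracket -> illegal
(1,1): flips 1 -> legal
(1,3): flips 2 -> legal
(1,4): no bracket -> illegal
(2,1): no bracket -> illegal
(2,4): no bracket -> illegal
(3,4): no bracket -> illegal
(4,3): no bracket -> illegal
(5,0): flips 1 -> legal
(5,2): flips 1 -> legal
(5,3): flips 1 -> legal
W mobility = 5

Answer: B=6 W=5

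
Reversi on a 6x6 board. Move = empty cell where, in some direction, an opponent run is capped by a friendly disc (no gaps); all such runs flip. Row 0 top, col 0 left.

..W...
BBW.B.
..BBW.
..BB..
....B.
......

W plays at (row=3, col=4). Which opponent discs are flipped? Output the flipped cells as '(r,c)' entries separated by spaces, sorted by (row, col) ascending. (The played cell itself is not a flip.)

Answer: (2,3)

Derivation:
Dir NW: opp run (2,3) capped by W -> flip
Dir N: first cell 'W' (not opp) -> no flip
Dir NE: first cell '.' (not opp) -> no flip
Dir W: opp run (3,3) (3,2), next='.' -> no flip
Dir E: first cell '.' (not opp) -> no flip
Dir SW: first cell '.' (not opp) -> no flip
Dir S: opp run (4,4), next='.' -> no flip
Dir SE: first cell '.' (not opp) -> no flip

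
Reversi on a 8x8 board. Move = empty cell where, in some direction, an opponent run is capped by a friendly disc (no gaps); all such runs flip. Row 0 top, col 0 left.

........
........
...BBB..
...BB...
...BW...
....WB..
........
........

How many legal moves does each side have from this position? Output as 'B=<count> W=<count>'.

-- B to move --
(3,5): no bracket -> illegal
(4,5): flips 1 -> legal
(5,3): flips 1 -> legal
(6,3): no bracket -> illegal
(6,4): flips 2 -> legal
(6,5): flips 1 -> legal
B mobility = 4
-- W to move --
(1,2): no bracket -> illegal
(1,3): no bracket -> illegal
(1,4): flips 2 -> legal
(1,5): no bracket -> illegal
(1,6): no bracket -> illegal
(2,2): flips 1 -> legal
(2,6): no bracket -> illegal
(3,2): flips 1 -> legal
(3,5): no bracket -> illegal
(3,6): no bracket -> illegal
(4,2): flips 1 -> legal
(4,5): no bracket -> illegal
(4,6): no bracket -> illegal
(5,2): no bracket -> illegal
(5,3): no bracket -> illegal
(5,6): flips 1 -> legal
(6,4): no bracket -> illegal
(6,5): no bracket -> illegal
(6,6): flips 1 -> legal
W mobility = 6

Answer: B=4 W=6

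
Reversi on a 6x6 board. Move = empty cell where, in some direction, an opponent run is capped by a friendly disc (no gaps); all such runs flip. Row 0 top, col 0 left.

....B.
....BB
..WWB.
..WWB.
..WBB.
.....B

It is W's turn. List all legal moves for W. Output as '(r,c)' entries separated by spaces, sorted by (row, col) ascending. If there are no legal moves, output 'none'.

Answer: (0,5) (2,5) (3,5) (4,5) (5,3) (5,4)

Derivation:
(0,3): no bracket -> illegal
(0,5): flips 1 -> legal
(1,3): no bracket -> illegal
(2,5): flips 1 -> legal
(3,5): flips 1 -> legal
(4,5): flips 3 -> legal
(5,2): no bracket -> illegal
(5,3): flips 1 -> legal
(5,4): flips 1 -> legal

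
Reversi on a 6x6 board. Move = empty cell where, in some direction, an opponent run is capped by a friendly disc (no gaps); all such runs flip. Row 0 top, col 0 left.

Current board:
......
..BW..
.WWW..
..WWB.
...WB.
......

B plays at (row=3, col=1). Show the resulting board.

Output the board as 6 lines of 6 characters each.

Place B at (3,1); scan 8 dirs for brackets.
Dir NW: first cell '.' (not opp) -> no flip
Dir N: opp run (2,1), next='.' -> no flip
Dir NE: opp run (2,2) (1,3), next='.' -> no flip
Dir W: first cell '.' (not opp) -> no flip
Dir E: opp run (3,2) (3,3) capped by B -> flip
Dir SW: first cell '.' (not opp) -> no flip
Dir S: first cell '.' (not opp) -> no flip
Dir SE: first cell '.' (not opp) -> no flip
All flips: (3,2) (3,3)

Answer: ......
..BW..
.WWW..
.BBBB.
...WB.
......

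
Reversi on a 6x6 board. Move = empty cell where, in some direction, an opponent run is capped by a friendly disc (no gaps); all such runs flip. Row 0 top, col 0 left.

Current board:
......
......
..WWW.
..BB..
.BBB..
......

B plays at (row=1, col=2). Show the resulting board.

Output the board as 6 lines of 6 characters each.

Answer: ......
..B...
..BWW.
..BB..
.BBB..
......

Derivation:
Place B at (1,2); scan 8 dirs for brackets.
Dir NW: first cell '.' (not opp) -> no flip
Dir N: first cell '.' (not opp) -> no flip
Dir NE: first cell '.' (not opp) -> no flip
Dir W: first cell '.' (not opp) -> no flip
Dir E: first cell '.' (not opp) -> no flip
Dir SW: first cell '.' (not opp) -> no flip
Dir S: opp run (2,2) capped by B -> flip
Dir SE: opp run (2,3), next='.' -> no flip
All flips: (2,2)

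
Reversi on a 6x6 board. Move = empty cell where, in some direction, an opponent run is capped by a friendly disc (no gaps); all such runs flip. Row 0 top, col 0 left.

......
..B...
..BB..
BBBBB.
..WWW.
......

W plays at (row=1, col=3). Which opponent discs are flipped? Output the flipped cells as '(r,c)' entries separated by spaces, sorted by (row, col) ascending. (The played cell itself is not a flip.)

Dir NW: first cell '.' (not opp) -> no flip
Dir N: first cell '.' (not opp) -> no flip
Dir NE: first cell '.' (not opp) -> no flip
Dir W: opp run (1,2), next='.' -> no flip
Dir E: first cell '.' (not opp) -> no flip
Dir SW: opp run (2,2) (3,1), next='.' -> no flip
Dir S: opp run (2,3) (3,3) capped by W -> flip
Dir SE: first cell '.' (not opp) -> no flip

Answer: (2,3) (3,3)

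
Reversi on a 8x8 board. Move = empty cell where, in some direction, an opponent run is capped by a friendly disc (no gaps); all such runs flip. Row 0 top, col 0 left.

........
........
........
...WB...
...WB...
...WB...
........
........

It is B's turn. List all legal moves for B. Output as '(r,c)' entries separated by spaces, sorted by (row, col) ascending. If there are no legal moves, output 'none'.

Answer: (2,2) (3,2) (4,2) (5,2) (6,2)

Derivation:
(2,2): flips 1 -> legal
(2,3): no bracket -> illegal
(2,4): no bracket -> illegal
(3,2): flips 2 -> legal
(4,2): flips 1 -> legal
(5,2): flips 2 -> legal
(6,2): flips 1 -> legal
(6,3): no bracket -> illegal
(6,4): no bracket -> illegal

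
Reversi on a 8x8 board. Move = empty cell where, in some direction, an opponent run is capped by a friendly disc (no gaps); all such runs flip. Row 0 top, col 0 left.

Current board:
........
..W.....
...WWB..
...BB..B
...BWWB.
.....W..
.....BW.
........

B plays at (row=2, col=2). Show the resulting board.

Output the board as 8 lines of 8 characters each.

Place B at (2,2); scan 8 dirs for brackets.
Dir NW: first cell '.' (not opp) -> no flip
Dir N: opp run (1,2), next='.' -> no flip
Dir NE: first cell '.' (not opp) -> no flip
Dir W: first cell '.' (not opp) -> no flip
Dir E: opp run (2,3) (2,4) capped by B -> flip
Dir SW: first cell '.' (not opp) -> no flip
Dir S: first cell '.' (not opp) -> no flip
Dir SE: first cell 'B' (not opp) -> no flip
All flips: (2,3) (2,4)

Answer: ........
..W.....
..BBBB..
...BB..B
...BWWB.
.....W..
.....BW.
........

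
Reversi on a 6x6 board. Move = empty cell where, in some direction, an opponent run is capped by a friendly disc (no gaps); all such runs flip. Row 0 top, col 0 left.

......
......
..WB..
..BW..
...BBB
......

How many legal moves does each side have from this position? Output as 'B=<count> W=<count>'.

Answer: B=4 W=6

Derivation:
-- B to move --
(1,1): flips 2 -> legal
(1,2): flips 1 -> legal
(1,3): no bracket -> illegal
(2,1): flips 1 -> legal
(2,4): no bracket -> illegal
(3,1): no bracket -> illegal
(3,4): flips 1 -> legal
(4,2): no bracket -> illegal
B mobility = 4
-- W to move --
(1,2): no bracket -> illegal
(1,3): flips 1 -> legal
(1,4): no bracket -> illegal
(2,1): no bracket -> illegal
(2,4): flips 1 -> legal
(3,1): flips 1 -> legal
(3,4): no bracket -> illegal
(3,5): no bracket -> illegal
(4,1): no bracket -> illegal
(4,2): flips 1 -> legal
(5,2): no bracket -> illegal
(5,3): flips 1 -> legal
(5,4): no bracket -> illegal
(5,5): flips 1 -> legal
W mobility = 6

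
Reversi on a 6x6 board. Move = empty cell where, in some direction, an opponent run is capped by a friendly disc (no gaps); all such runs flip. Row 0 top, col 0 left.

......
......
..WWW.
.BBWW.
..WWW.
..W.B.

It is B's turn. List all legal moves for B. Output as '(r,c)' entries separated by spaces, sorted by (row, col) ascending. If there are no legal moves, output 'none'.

Answer: (1,2) (1,3) (1,4) (3,5) (5,3)

Derivation:
(1,1): no bracket -> illegal
(1,2): flips 1 -> legal
(1,3): flips 1 -> legal
(1,4): flips 4 -> legal
(1,5): no bracket -> illegal
(2,1): no bracket -> illegal
(2,5): no bracket -> illegal
(3,5): flips 2 -> legal
(4,1): no bracket -> illegal
(4,5): no bracket -> illegal
(5,1): no bracket -> illegal
(5,3): flips 1 -> legal
(5,5): no bracket -> illegal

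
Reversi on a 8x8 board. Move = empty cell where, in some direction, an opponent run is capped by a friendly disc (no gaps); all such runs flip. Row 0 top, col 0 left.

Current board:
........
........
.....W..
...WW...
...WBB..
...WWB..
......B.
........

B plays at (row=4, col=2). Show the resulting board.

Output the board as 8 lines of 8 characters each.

Place B at (4,2); scan 8 dirs for brackets.
Dir NW: first cell '.' (not opp) -> no flip
Dir N: first cell '.' (not opp) -> no flip
Dir NE: opp run (3,3), next='.' -> no flip
Dir W: first cell '.' (not opp) -> no flip
Dir E: opp run (4,3) capped by B -> flip
Dir SW: first cell '.' (not opp) -> no flip
Dir S: first cell '.' (not opp) -> no flip
Dir SE: opp run (5,3), next='.' -> no flip
All flips: (4,3)

Answer: ........
........
.....W..
...WW...
..BBBB..
...WWB..
......B.
........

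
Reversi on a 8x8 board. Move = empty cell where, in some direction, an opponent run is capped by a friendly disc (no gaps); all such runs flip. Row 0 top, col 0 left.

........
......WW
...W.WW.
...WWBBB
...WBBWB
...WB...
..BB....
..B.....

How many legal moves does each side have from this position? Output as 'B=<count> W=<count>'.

Answer: B=13 W=7

Derivation:
-- B to move --
(0,5): no bracket -> illegal
(0,6): flips 2 -> legal
(0,7): no bracket -> illegal
(1,2): flips 2 -> legal
(1,3): flips 4 -> legal
(1,4): flips 1 -> legal
(1,5): flips 2 -> legal
(2,2): flips 1 -> legal
(2,4): flips 1 -> legal
(2,7): no bracket -> illegal
(3,2): flips 3 -> legal
(4,2): flips 1 -> legal
(5,2): flips 1 -> legal
(5,5): flips 1 -> legal
(5,6): flips 1 -> legal
(5,7): flips 1 -> legal
(6,4): no bracket -> illegal
B mobility = 13
-- W to move --
(2,4): flips 1 -> legal
(2,7): no bracket -> illegal
(5,1): no bracket -> illegal
(5,2): no bracket -> illegal
(5,5): flips 4 -> legal
(5,6): flips 1 -> legal
(5,7): no bracket -> illegal
(6,1): no bracket -> illegal
(6,4): flips 2 -> legal
(6,5): flips 1 -> legal
(7,1): flips 1 -> legal
(7,3): flips 1 -> legal
(7,4): no bracket -> illegal
W mobility = 7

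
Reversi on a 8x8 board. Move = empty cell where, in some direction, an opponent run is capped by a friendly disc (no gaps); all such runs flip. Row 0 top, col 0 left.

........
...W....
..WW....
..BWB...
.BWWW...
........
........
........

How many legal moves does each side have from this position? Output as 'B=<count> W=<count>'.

-- B to move --
(0,2): no bracket -> illegal
(0,3): no bracket -> illegal
(0,4): no bracket -> illegal
(1,1): no bracket -> illegal
(1,2): flips 2 -> legal
(1,4): flips 1 -> legal
(2,1): no bracket -> illegal
(2,4): no bracket -> illegal
(3,1): no bracket -> illegal
(3,5): no bracket -> illegal
(4,5): flips 3 -> legal
(5,1): no bracket -> illegal
(5,2): flips 2 -> legal
(5,3): no bracket -> illegal
(5,4): flips 2 -> legal
(5,5): no bracket -> illegal
B mobility = 5
-- W to move --
(2,1): flips 1 -> legal
(2,4): flips 1 -> legal
(2,5): flips 1 -> legal
(3,0): no bracket -> illegal
(3,1): flips 1 -> legal
(3,5): flips 1 -> legal
(4,0): flips 1 -> legal
(4,5): flips 1 -> legal
(5,0): flips 2 -> legal
(5,1): no bracket -> illegal
(5,2): no bracket -> illegal
W mobility = 8

Answer: B=5 W=8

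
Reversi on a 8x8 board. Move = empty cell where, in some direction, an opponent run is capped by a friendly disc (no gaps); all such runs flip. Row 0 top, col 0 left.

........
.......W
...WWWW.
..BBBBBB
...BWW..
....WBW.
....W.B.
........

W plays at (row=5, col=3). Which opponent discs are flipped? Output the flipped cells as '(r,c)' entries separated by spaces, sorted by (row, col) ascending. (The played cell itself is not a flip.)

Answer: (3,3) (4,3)

Derivation:
Dir NW: first cell '.' (not opp) -> no flip
Dir N: opp run (4,3) (3,3) capped by W -> flip
Dir NE: first cell 'W' (not opp) -> no flip
Dir W: first cell '.' (not opp) -> no flip
Dir E: first cell 'W' (not opp) -> no flip
Dir SW: first cell '.' (not opp) -> no flip
Dir S: first cell '.' (not opp) -> no flip
Dir SE: first cell 'W' (not opp) -> no flip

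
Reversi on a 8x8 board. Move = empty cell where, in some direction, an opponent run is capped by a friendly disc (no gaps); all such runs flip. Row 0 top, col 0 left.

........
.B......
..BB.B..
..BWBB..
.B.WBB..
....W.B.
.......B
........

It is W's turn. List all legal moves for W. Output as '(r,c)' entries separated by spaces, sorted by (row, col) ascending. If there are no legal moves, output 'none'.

Answer: (0,0) (1,3) (1,6) (2,1) (2,4) (3,1) (3,6) (4,6) (5,5)

Derivation:
(0,0): flips 2 -> legal
(0,1): no bracket -> illegal
(0,2): no bracket -> illegal
(1,0): no bracket -> illegal
(1,2): no bracket -> illegal
(1,3): flips 1 -> legal
(1,4): no bracket -> illegal
(1,5): no bracket -> illegal
(1,6): flips 2 -> legal
(2,0): no bracket -> illegal
(2,1): flips 1 -> legal
(2,4): flips 2 -> legal
(2,6): no bracket -> illegal
(3,0): no bracket -> illegal
(3,1): flips 1 -> legal
(3,6): flips 3 -> legal
(4,0): no bracket -> illegal
(4,2): no bracket -> illegal
(4,6): flips 2 -> legal
(4,7): no bracket -> illegal
(5,0): no bracket -> illegal
(5,1): no bracket -> illegal
(5,2): no bracket -> illegal
(5,3): no bracket -> illegal
(5,5): flips 1 -> legal
(5,7): no bracket -> illegal
(6,5): no bracket -> illegal
(6,6): no bracket -> illegal
(7,6): no bracket -> illegal
(7,7): no bracket -> illegal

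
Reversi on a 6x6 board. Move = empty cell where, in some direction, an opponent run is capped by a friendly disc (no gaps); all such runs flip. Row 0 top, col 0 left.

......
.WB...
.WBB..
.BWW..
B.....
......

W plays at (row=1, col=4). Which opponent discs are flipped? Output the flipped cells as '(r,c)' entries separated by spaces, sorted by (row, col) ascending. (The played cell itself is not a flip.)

Dir NW: first cell '.' (not opp) -> no flip
Dir N: first cell '.' (not opp) -> no flip
Dir NE: first cell '.' (not opp) -> no flip
Dir W: first cell '.' (not opp) -> no flip
Dir E: first cell '.' (not opp) -> no flip
Dir SW: opp run (2,3) capped by W -> flip
Dir S: first cell '.' (not opp) -> no flip
Dir SE: first cell '.' (not opp) -> no flip

Answer: (2,3)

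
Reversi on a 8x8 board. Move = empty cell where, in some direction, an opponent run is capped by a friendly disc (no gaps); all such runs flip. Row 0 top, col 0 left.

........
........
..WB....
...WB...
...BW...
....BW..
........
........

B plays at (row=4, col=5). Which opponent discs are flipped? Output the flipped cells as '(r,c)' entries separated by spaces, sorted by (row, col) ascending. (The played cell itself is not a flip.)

Answer: (4,4)

Derivation:
Dir NW: first cell 'B' (not opp) -> no flip
Dir N: first cell '.' (not opp) -> no flip
Dir NE: first cell '.' (not opp) -> no flip
Dir W: opp run (4,4) capped by B -> flip
Dir E: first cell '.' (not opp) -> no flip
Dir SW: first cell 'B' (not opp) -> no flip
Dir S: opp run (5,5), next='.' -> no flip
Dir SE: first cell '.' (not opp) -> no flip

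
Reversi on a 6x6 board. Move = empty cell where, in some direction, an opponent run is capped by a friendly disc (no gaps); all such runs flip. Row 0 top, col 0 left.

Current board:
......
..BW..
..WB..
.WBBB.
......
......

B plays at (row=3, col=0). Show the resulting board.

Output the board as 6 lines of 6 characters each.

Place B at (3,0); scan 8 dirs for brackets.
Dir NW: edge -> no flip
Dir N: first cell '.' (not opp) -> no flip
Dir NE: first cell '.' (not opp) -> no flip
Dir W: edge -> no flip
Dir E: opp run (3,1) capped by B -> flip
Dir SW: edge -> no flip
Dir S: first cell '.' (not opp) -> no flip
Dir SE: first cell '.' (not opp) -> no flip
All flips: (3,1)

Answer: ......
..BW..
..WB..
BBBBB.
......
......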